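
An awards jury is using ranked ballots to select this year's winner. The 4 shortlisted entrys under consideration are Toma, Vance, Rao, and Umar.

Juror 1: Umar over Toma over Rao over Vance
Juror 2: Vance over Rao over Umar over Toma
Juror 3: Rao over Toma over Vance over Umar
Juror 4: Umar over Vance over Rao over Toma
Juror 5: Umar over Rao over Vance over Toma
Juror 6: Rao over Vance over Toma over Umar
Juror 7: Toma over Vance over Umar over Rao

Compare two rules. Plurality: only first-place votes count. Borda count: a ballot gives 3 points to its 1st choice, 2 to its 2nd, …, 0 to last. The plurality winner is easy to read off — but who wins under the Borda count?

Plurality first-place counts: Toma 1, Vance 1, Rao 2, Umar 3 → Umar.
Borda totals: Toma 8, Vance 11, Rao 12, Umar 11 → Rao.

Rao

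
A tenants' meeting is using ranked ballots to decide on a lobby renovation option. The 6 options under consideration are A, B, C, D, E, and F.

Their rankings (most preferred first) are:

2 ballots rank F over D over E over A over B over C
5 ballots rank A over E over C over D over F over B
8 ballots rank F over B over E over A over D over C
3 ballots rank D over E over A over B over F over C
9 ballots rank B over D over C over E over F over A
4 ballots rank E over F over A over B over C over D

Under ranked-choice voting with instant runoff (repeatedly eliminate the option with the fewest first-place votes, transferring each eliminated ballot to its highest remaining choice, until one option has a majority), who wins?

E

Round 1: F 10, B 9, A 5, E 4, D 3, C 0. C has the fewest and is eliminated.
Round 2: F 10, B 9, A 5, E 4, D 3. D has the fewest and is eliminated.
Round 3: F 10, B 9, E 7, A 5. A has the fewest and is eliminated.
Round 4: E 12, F 10, B 9. B has the fewest and is eliminated.
Round 5: E 21, F 10. E has a majority.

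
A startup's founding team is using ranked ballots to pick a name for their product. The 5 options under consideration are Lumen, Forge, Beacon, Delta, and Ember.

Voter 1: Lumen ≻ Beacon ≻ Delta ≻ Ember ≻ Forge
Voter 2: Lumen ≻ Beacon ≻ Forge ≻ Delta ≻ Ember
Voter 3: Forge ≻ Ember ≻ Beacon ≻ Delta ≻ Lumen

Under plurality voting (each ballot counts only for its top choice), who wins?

Lumen

First-place vote totals:
  Lumen: 2
  Forge: 1
  Beacon: 0
  Delta: 0
  Ember: 0
Lumen has the most first-place votes.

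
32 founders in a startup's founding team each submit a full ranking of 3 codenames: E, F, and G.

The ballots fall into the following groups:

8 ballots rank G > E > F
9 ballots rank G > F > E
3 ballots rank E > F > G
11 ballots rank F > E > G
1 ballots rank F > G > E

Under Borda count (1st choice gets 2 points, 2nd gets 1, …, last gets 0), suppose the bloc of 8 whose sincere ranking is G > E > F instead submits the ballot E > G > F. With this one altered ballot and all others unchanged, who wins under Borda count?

Borda totals with the altered ballot: E 33, F 36, G 27.
The winner is unchanged: still F.

F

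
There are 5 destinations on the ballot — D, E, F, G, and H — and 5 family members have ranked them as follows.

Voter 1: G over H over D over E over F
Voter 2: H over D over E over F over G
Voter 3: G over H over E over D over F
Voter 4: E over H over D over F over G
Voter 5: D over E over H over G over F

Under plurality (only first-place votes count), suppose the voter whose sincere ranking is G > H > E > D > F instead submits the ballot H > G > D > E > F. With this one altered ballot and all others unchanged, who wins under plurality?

H

First-place totals with the altered ballot: D 1, E 1, F 0, G 1, H 2.
The switch changes the winner from G to H.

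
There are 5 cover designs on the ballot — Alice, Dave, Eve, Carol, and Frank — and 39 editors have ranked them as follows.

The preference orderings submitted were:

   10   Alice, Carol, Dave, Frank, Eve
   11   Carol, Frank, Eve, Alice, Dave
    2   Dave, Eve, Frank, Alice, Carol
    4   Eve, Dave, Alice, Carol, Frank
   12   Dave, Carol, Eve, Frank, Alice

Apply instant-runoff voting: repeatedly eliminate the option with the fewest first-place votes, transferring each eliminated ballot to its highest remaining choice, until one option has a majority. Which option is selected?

Round 1: Dave 14, Carol 11, Alice 10, Eve 4, Frank 0. Frank has the fewest and is eliminated.
Round 2: Dave 14, Carol 11, Alice 10, Eve 4. Eve has the fewest and is eliminated.
Round 3: Dave 18, Carol 11, Alice 10. Alice has the fewest and is eliminated.
Round 4: Carol 21, Dave 18. Carol has a majority.

Carol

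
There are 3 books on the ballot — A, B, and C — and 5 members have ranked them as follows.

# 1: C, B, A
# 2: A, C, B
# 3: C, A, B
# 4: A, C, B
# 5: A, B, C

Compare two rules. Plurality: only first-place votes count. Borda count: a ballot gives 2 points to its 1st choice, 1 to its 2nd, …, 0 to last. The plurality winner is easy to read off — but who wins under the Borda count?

A

Plurality first-place counts: A 3, B 0, C 2 → A.
Borda totals: A 7, B 2, C 6 → A.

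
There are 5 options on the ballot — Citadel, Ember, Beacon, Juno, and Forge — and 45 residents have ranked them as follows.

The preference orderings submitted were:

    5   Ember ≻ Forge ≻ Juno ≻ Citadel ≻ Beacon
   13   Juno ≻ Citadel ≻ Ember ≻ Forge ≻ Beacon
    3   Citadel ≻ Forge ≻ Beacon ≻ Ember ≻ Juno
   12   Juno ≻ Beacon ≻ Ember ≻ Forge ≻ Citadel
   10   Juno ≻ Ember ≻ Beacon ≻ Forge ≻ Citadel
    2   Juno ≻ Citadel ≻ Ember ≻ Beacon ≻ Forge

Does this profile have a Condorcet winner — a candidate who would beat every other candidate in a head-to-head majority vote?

Yes

Head-to-head results (45 voters total):
Citadel vs Ember: Ember wins 27–18.
Citadel vs Beacon: Citadel wins 23–22.
Citadel vs Juno: Juno wins 42–3.
Citadel vs Forge: Forge wins 27–18.
Ember vs Beacon: Ember wins 30–15.
Ember vs Juno: Juno wins 37–8.
Ember vs Forge: Ember wins 42–3.
Beacon vs Juno: Juno wins 42–3.
Beacon vs Forge: Beacon wins 24–21.
Juno vs Forge: Juno wins 37–8.
Juno beats each rival — Citadel (42–3), Ember (37–8), Beacon (42–3), Forge (37–8) — so Juno is the Condorcet winner.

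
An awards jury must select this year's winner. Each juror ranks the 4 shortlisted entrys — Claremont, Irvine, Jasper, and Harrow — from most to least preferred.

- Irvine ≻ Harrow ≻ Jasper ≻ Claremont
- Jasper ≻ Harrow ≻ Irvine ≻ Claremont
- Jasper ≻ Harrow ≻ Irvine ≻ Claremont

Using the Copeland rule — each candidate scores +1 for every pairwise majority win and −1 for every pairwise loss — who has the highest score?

Pairwise results:
  Claremont vs Irvine: Irvine wins 3–0.
  Claremont vs Jasper: Jasper wins 3–0.
  Claremont vs Harrow: Harrow wins 3–0.
  Irvine vs Jasper: Jasper wins 2–1.
  Irvine vs Harrow: Harrow wins 2–1.
  Jasper vs Harrow: Jasper wins 2–1.
Copeland scores (wins − losses):
  Claremont: 0 − 3 = -3
  Irvine: 1 − 2 = -1
  Jasper: 3 − 0 = 3
  Harrow: 2 − 1 = 1
Jasper has the best Copeland score.

Jasper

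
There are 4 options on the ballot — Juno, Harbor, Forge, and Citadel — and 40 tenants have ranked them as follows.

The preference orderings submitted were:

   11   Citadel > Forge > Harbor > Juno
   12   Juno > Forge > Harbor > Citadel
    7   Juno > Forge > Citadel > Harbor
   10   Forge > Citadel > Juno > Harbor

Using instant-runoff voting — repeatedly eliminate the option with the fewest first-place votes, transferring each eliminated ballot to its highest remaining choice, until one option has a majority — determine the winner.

Round 1: Juno 19, Citadel 11, Forge 10, Harbor 0. Harbor has the fewest and is eliminated.
Round 2: Juno 19, Citadel 11, Forge 10. Forge has the fewest and is eliminated.
Round 3: Citadel 21, Juno 19. Citadel has a majority.

Citadel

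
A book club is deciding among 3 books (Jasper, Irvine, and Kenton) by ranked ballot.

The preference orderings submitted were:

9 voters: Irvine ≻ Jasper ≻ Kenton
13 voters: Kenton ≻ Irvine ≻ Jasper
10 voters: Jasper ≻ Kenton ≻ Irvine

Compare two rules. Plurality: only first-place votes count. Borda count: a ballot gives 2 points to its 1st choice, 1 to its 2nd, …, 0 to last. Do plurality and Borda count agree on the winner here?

Yes

Plurality first-place counts: Jasper 10, Irvine 9, Kenton 13 → Kenton.
Borda totals: Jasper 29, Irvine 31, Kenton 36 → Kenton.
The two rules agree on Kenton.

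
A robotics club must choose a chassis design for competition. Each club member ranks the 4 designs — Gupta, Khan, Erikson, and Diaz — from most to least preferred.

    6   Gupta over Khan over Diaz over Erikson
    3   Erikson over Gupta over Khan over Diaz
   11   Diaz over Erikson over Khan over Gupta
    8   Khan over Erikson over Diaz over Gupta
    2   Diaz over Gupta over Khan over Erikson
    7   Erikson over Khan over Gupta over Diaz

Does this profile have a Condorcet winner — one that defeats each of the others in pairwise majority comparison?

No

Head-to-head results (37 voters total):
Gupta vs Khan: Khan wins 26–11.
Gupta vs Erikson: Erikson wins 29–8.
Gupta vs Diaz: Diaz wins 21–16.
Khan vs Erikson: Erikson wins 21–16.
Khan vs Diaz: Khan wins 24–13.
Erikson vs Diaz: Diaz wins 19–18.
No candidate beats all others: Khan beats Diaz beats Erikson beats Khan, a majority cycle.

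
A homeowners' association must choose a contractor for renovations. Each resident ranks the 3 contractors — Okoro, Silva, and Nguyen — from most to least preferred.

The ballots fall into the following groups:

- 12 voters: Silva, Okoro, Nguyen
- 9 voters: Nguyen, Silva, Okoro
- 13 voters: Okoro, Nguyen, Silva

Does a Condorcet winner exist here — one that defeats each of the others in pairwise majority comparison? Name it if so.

No Condorcet winner

Head-to-head results (34 voters total):
Okoro vs Silva: Silva wins 21–13.
Okoro vs Nguyen: Okoro wins 25–9.
Silva vs Nguyen: Nguyen wins 22–12.
No candidate beats all others: Okoro beats Nguyen beats Silva beats Okoro, a majority cycle.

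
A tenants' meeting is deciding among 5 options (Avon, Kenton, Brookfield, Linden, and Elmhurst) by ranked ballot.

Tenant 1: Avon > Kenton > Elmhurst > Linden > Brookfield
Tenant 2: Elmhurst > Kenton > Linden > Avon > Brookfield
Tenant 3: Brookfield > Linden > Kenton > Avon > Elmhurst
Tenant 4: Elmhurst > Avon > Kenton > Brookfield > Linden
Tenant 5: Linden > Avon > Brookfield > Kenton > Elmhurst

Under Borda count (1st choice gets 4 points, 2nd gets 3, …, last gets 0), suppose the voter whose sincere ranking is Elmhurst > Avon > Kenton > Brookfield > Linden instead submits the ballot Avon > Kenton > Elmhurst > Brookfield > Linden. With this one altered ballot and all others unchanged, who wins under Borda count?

Borda totals with the altered ballot: Avon 13, Kenton 12, Brookfield 7, Linden 10, Elmhurst 8.
The winner is unchanged: still Avon.

Avon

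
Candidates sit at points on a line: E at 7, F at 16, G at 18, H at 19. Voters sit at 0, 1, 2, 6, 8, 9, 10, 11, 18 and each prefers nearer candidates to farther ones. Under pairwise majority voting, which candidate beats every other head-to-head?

With single-peaked preferences on a line, the Condorcet winner is the candidate closest to the median voter.
The median voter (position 8) is closest to E at 7.
Check: E vs F — voters closer to E: 8 of 9.

E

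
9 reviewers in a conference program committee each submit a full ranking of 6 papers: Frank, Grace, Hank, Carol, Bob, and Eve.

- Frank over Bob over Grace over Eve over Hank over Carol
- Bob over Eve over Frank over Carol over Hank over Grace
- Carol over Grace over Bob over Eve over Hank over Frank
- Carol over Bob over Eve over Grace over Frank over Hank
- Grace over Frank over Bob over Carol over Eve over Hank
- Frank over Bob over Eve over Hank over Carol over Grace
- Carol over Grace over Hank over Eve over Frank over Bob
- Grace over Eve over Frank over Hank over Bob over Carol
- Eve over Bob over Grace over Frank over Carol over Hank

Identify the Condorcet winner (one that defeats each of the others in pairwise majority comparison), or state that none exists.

Head-to-head results (9 voters total):
Frank vs Grace: Grace wins 6–3.
Frank vs Hank: Frank wins 7–2.
Frank vs Carol: Frank wins 6–3.
Frank vs Bob: Frank wins 5–4.
Frank vs Eve: Eve wins 6–3.
Grace vs Hank: Grace wins 7–2.
Grace vs Carol: Carol wins 5–4.
Grace vs Bob: Bob wins 5–4.
Grace vs Eve: Grace wins 5–4.
Hank vs Carol: Carol wins 6–3.
Hank vs Bob: Bob wins 7–2.
Hank vs Eve: Eve wins 8–1.
Carol vs Bob: Bob wins 6–3.
Carol vs Eve: Eve wins 5–4.
Bob vs Eve: Bob wins 6–3.
No candidate beats all others: Frank beats Carol beats Grace beats Frank, a majority cycle.

No Condorcet winner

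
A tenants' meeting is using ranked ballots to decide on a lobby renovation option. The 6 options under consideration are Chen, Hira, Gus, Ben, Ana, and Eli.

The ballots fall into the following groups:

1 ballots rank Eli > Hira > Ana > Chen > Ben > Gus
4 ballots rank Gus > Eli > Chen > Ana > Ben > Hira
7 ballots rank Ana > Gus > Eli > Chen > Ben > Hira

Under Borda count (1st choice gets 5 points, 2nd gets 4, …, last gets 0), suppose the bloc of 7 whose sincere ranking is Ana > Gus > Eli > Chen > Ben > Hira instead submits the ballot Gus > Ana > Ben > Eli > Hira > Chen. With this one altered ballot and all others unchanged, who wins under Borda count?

Gus

Borda totals with the altered ballot: Chen 14, Hira 11, Gus 55, Ben 26, Ana 39, Eli 35.
The winner is unchanged: still Gus.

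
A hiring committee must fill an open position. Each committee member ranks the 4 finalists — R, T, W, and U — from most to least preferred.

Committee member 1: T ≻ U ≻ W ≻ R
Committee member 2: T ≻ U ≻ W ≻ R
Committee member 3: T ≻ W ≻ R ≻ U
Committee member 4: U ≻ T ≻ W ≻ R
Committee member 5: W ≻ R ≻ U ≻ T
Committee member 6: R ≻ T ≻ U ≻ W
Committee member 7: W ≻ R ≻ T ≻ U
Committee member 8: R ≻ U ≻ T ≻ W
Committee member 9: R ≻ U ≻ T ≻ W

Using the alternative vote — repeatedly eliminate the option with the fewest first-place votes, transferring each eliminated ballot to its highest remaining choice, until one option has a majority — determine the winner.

R

Round 1: R 3, T 3, W 2, U 1. U has the fewest and is eliminated.
Round 2: T 4, R 3, W 2. W has the fewest and is eliminated.
Round 3: R 5, T 4. R has a majority.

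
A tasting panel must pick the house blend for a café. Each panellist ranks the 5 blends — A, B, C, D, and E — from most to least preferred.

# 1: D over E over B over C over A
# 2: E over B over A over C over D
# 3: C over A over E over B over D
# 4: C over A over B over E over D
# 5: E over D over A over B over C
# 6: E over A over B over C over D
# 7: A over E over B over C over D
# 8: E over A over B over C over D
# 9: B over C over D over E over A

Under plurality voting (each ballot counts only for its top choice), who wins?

E

First-place vote totals:
  A: 1
  B: 1
  C: 2
  D: 1
  E: 4
E has the most first-place votes.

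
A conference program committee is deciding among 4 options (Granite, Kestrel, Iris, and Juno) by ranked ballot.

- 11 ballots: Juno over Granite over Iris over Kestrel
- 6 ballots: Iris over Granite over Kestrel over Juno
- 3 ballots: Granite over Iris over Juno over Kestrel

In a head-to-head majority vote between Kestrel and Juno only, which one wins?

Juno

Ballots ranking Kestrel above Juno: 6.
Ballots ranking Juno above Kestrel: 11+3 = 14.
Juno wins the head-to-head, 14–6.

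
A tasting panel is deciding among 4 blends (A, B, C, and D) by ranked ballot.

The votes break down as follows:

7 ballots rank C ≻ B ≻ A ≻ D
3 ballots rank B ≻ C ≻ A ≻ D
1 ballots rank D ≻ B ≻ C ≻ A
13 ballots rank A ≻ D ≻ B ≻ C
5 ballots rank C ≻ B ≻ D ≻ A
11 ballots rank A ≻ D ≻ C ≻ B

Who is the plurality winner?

A

First-place vote totals:
  A: 24
  B: 3
  C: 12
  D: 1
A has the most first-place votes.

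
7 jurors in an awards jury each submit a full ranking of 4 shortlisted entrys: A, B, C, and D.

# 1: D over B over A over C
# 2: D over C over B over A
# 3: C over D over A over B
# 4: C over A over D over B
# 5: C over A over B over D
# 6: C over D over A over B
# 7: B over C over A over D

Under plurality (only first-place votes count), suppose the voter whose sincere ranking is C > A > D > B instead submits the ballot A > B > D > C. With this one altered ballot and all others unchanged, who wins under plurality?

C

First-place totals with the altered ballot: A 1, B 1, C 3, D 2.
The winner is unchanged: still C.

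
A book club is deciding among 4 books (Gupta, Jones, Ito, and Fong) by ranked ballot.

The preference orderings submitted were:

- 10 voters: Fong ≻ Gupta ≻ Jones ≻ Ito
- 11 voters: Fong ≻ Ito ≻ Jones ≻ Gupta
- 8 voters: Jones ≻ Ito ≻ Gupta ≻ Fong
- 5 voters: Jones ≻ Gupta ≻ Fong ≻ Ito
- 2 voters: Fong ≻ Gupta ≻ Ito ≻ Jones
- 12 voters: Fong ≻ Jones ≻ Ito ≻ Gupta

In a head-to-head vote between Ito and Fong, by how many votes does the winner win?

32

Ballots ranking Ito above Fong: 8.
Ballots ranking Fong above Ito: 10+11+5+2+12 = 40.
Fong wins 40–8, a margin of 32.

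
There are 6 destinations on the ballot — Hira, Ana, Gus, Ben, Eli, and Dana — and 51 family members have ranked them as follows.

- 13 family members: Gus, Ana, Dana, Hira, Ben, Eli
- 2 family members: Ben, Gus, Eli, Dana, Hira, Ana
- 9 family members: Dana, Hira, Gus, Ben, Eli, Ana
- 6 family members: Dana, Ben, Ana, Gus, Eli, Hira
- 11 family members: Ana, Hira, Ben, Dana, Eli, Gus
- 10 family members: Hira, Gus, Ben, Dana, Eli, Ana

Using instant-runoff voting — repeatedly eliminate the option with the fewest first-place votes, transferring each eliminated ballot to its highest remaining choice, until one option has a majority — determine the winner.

Dana

Round 1: Dana 15, Gus 13, Ana 11, Hira 10, Ben 2, Eli 0. Eli has the fewest and is eliminated.
Round 2: Dana 15, Gus 13, Ana 11, Hira 10, Ben 2. Ben has the fewest and is eliminated.
Round 3: Gus 15, Dana 15, Ana 11, Hira 10. Hira has the fewest and is eliminated.
Round 4: Gus 25, Dana 15, Ana 11. Ana has the fewest and is eliminated.
Round 5: Dana 26, Gus 25. Dana has a majority.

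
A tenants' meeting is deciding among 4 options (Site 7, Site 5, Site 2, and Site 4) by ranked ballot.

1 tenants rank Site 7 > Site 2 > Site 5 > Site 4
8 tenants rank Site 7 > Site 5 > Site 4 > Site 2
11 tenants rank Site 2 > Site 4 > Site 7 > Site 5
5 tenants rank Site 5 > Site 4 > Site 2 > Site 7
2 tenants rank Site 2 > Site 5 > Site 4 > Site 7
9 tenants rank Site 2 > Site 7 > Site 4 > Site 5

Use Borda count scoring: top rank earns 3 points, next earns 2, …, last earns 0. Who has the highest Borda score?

Borda scores:
  Site 7: 3 + 8·3 + 11·1 + 5·0 + 2·0 + 9·2 = 56
  Site 5: 1 + 8·2 + 11·0 + 5·3 + 2·2 + 9·0 = 36
  Site 2: 2 + 8·0 + 11·3 + 5·1 + 2·3 + 9·3 = 73
  Site 4: 0 + 8·1 + 11·2 + 5·2 + 2·1 + 9·1 = 51
Site 2 has the highest total.

Site 2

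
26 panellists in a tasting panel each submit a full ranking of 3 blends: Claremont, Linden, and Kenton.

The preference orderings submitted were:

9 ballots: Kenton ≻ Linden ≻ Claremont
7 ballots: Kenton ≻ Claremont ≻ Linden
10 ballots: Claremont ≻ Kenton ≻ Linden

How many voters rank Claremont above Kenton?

Ballots ranking Claremont above Kenton: 10.
Ballots ranking Kenton above Claremont: 9+7 = 16.
So 10 of 26 voters prefer Claremont to Kenton.

10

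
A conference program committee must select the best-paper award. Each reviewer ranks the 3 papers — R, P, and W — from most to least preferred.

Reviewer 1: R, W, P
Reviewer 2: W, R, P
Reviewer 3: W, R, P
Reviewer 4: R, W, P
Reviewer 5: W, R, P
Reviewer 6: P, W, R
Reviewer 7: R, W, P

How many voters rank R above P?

6

Ballots ranking R above P: 6.
Ballots ranking P above R: 1.
So 6 of 7 voters prefer R to P.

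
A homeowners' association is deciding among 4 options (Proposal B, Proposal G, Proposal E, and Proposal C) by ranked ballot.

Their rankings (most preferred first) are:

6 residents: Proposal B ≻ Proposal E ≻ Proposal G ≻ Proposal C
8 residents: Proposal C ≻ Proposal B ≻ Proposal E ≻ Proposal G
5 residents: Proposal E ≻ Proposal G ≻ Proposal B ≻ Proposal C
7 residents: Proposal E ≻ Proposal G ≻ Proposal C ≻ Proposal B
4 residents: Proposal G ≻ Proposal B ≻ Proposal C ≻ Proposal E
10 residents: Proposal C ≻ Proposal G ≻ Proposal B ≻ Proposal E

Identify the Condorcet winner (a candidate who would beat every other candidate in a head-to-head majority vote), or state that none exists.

Head-to-head results (40 voters total):
Proposal B vs Proposal G: Proposal G wins 26–14.
Proposal B vs Proposal E: Proposal B wins 28–12.
Proposal B vs Proposal C: Proposal C wins 25–15.
Proposal G vs Proposal E: Proposal E wins 26–14.
Proposal G vs Proposal C: Proposal G wins 22–18.
Proposal E vs Proposal C: Proposal C wins 22–18.
No candidate beats all others: Proposal B beats Proposal E beats Proposal G beats Proposal B, a majority cycle.

There is no Condorcet winner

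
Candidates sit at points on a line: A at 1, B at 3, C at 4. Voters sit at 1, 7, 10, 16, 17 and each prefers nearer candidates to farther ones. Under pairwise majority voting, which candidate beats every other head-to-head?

C

With single-peaked preferences on a line, the Condorcet winner is the candidate closest to the median voter.
The median voter (position 10) is closest to C at 4.
Check: C vs B — voters closer to C: 4 of 5.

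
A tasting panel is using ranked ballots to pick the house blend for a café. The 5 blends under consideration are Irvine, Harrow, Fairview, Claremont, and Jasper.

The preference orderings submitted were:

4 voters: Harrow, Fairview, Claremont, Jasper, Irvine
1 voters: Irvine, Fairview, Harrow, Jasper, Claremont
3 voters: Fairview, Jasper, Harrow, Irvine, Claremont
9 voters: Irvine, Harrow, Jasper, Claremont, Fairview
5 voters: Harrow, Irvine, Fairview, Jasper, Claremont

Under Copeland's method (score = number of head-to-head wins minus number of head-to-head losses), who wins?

Harrow

Pairwise results:
  Irvine vs Harrow: Harrow wins 12–10.
  Irvine vs Fairview: Irvine wins 15–7.
  Irvine vs Claremont: Irvine wins 18–4.
  Irvine vs Jasper: Irvine wins 15–7.
  Harrow vs Fairview: Harrow wins 18–4.
  Harrow vs Claremont: Harrow wins 22–0.
  Harrow vs Jasper: Harrow wins 19–3.
  Fairview vs Claremont: Fairview wins 13–9.
  Fairview vs Jasper: Fairview wins 13–9.
  Claremont vs Jasper: Jasper wins 18–4.
Copeland scores (wins − losses):
  Irvine: 3 − 1 = 2
  Harrow: 4 − 0 = 4
  Fairview: 2 − 2 = 0
  Claremont: 0 − 4 = -4
  Jasper: 1 − 3 = -2
Harrow has the best Copeland score.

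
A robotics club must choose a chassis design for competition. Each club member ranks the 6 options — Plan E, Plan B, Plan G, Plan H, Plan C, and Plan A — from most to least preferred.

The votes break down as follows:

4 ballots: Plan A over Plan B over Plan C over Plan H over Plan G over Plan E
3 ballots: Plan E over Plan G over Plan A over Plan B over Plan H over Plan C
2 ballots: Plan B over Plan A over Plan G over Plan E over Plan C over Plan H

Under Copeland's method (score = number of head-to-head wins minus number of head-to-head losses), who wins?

Pairwise results:
  Plan E vs Plan B: Plan B wins 6–3.
  Plan E vs Plan G: Plan G wins 6–3.
  Plan E vs Plan H: Plan E wins 5–4.
  Plan E vs Plan C: Plan E wins 5–4.
  Plan E vs Plan A: Plan A wins 6–3.
  Plan B vs Plan G: Plan B wins 6–3.
  Plan B vs Plan H: Plan B wins 9–0.
  Plan B vs Plan C: Plan B wins 9–0.
  Plan B vs Plan A: Plan A wins 7–2.
  Plan G vs Plan H: Plan G wins 5–4.
  Plan G vs Plan C: Plan G wins 5–4.
  Plan G vs Plan A: Plan A wins 6–3.
  Plan H vs Plan C: Plan C wins 6–3.
  Plan H vs Plan A: Plan A wins 9–0.
  Plan C vs Plan A: Plan A wins 9–0.
Copeland scores (wins − losses):
  Plan E: 2 − 3 = -1
  Plan B: 4 − 1 = 3
  Plan G: 3 − 2 = 1
  Plan H: 0 − 5 = -5
  Plan C: 1 − 4 = -3
  Plan A: 5 − 0 = 5
Plan A has the best Copeland score.

Plan A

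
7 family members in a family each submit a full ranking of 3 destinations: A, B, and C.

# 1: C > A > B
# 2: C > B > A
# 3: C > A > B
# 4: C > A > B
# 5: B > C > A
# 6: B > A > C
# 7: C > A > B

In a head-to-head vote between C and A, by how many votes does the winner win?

Ballots ranking C above A: 6.
Ballots ranking A above C: 1.
C wins 6–1, a margin of 5.

5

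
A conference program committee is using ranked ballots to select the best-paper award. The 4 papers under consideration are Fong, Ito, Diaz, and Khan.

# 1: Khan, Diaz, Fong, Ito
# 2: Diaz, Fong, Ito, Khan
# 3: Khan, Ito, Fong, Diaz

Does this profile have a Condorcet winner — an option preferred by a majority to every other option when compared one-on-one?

Yes

Head-to-head results (3 voters total):
Fong vs Ito: Fong wins 2–1.
Fong vs Diaz: Diaz wins 2–1.
Fong vs Khan: Khan wins 2–1.
Ito vs Diaz: Diaz wins 2–1.
Ito vs Khan: Khan wins 2–1.
Diaz vs Khan: Khan wins 2–1.
Khan beats each rival — Fong (2–1), Ito (2–1), Diaz (2–1) — so Khan is the Condorcet winner.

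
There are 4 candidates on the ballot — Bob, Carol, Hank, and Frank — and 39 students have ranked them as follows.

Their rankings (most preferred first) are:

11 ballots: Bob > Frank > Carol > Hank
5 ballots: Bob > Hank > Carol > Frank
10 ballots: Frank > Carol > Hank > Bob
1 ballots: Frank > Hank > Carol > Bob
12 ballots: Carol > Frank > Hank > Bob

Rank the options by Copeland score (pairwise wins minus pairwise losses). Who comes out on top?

Frank

Pairwise results:
  Bob vs Carol: Carol wins 23–16.
  Bob vs Hank: Hank wins 23–16.
  Bob vs Frank: Frank wins 23–16.
  Carol vs Hank: Carol wins 33–6.
  Carol vs Frank: Frank wins 22–17.
  Hank vs Frank: Frank wins 34–5.
Copeland scores (wins − losses):
  Bob: 0 − 3 = -3
  Carol: 2 − 1 = 1
  Hank: 1 − 2 = -1
  Frank: 3 − 0 = 3
Frank has the best Copeland score.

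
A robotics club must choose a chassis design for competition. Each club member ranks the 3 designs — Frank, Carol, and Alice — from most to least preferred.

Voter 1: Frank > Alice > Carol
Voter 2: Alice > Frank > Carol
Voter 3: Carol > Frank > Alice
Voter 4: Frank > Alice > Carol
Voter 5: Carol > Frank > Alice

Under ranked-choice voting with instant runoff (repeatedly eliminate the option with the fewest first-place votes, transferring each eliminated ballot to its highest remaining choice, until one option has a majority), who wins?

Frank

Round 1: Frank 2, Carol 2, Alice 1. Alice has the fewest and is eliminated.
Round 2: Frank 3, Carol 2. Frank has a majority.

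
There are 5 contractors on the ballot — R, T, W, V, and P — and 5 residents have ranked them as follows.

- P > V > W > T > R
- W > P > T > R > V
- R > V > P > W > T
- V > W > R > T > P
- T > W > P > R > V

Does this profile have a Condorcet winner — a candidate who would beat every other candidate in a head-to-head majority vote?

Head-to-head results (5 voters total):
R vs T: T wins 3–2.
R vs W: W wins 4–1.
R vs V: R wins 3–2.
R vs P: P wins 3–2.
T vs W: W wins 4–1.
T vs V: V wins 3–2.
T vs P: P wins 3–2.
W vs V: V wins 3–2.
W vs P: W wins 3–2.
V vs P: P wins 3–2.
No candidate beats all others: R beats V beats T beats R, a majority cycle.

No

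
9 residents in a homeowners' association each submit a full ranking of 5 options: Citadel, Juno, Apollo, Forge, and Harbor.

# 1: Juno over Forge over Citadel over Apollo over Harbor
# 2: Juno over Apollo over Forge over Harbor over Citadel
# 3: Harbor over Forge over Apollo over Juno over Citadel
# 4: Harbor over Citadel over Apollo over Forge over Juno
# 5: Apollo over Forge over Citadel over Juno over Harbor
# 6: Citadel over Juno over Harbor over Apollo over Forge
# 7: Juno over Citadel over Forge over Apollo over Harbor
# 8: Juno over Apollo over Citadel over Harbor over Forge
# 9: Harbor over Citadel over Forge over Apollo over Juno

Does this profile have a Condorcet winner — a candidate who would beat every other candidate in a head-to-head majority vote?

Yes

Head-to-head results (9 voters total):
Citadel vs Juno: Juno wins 5–4.
Citadel vs Apollo: Citadel wins 5–4.
Citadel vs Forge: Citadel wins 5–4.
Citadel vs Harbor: Citadel wins 5–4.
Juno vs Apollo: Juno wins 5–4.
Juno vs Forge: Juno wins 5–4.
Juno vs Harbor: Juno wins 6–3.
Apollo vs Forge: Apollo wins 5–4.
Apollo vs Harbor: Apollo wins 5–4.
Forge vs Harbor: Harbor wins 5–4.
Juno beats each rival — Citadel (5–4), Apollo (5–4), Forge (5–4), Harbor (6–3) — so Juno is the Condorcet winner.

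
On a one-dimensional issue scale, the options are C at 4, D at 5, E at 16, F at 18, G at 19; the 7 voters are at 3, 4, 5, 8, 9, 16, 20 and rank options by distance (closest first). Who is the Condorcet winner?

With single-peaked preferences on a line, the Condorcet winner is the candidate closest to the median voter.
The median voter (position 8) is closest to D at 5.
Check: D vs F — voters closer to D: 5 of 7.

D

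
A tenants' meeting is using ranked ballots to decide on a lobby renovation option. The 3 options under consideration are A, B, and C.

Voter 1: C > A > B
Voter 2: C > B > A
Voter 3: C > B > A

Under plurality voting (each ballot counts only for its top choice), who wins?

First-place vote totals:
  A: 0
  B: 0
  C: 3
C has the most first-place votes.

C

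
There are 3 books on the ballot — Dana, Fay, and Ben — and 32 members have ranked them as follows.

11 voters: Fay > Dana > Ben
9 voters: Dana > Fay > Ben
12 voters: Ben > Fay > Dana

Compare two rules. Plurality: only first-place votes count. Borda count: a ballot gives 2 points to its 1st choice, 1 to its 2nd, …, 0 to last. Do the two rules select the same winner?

No

Plurality first-place counts: Dana 9, Fay 11, Ben 12 → Ben.
Borda totals: Dana 29, Fay 43, Ben 24 → Fay.
The two rules disagree: plurality picks Ben, Borda picks Fay.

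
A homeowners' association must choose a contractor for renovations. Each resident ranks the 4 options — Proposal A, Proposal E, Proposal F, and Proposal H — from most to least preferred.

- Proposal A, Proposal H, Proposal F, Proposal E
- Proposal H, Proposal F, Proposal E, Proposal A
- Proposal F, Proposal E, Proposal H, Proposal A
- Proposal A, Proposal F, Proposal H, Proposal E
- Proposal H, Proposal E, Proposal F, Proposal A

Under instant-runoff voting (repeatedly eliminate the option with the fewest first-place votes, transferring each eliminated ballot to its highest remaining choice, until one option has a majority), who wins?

Round 1: Proposal A 2, Proposal H 2, Proposal F 1, Proposal E 0. Proposal E has the fewest and is eliminated.
Round 2: Proposal A 2, Proposal H 2, Proposal F 1. Proposal F has the fewest and is eliminated.
Round 3: Proposal H 3, Proposal A 2. Proposal H has a majority.

Proposal H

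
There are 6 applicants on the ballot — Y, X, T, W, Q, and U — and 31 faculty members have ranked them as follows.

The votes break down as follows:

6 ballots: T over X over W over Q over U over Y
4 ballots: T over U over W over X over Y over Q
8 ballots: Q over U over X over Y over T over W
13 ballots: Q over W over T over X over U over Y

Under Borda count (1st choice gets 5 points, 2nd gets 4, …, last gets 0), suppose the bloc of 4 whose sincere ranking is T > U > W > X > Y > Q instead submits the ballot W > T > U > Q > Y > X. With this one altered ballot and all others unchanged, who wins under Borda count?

Borda totals with the altered ballot: Y 20, X 74, T 93, W 90, Q 125, U 63.
The winner is unchanged: still Q.

Q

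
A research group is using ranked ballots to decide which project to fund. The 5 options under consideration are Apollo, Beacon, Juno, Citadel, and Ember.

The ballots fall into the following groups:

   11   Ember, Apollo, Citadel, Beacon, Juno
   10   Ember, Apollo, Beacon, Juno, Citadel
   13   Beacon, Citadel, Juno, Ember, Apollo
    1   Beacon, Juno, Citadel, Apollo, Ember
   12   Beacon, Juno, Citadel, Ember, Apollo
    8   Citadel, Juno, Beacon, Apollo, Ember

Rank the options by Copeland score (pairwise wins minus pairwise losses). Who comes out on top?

Pairwise results:
  Apollo vs Beacon: Beacon wins 34–21.
  Apollo vs Juno: Juno wins 34–21.
  Apollo vs Citadel: Citadel wins 34–21.
  Apollo vs Ember: Ember wins 46–9.
  Beacon vs Juno: Beacon wins 47–8.
  Beacon vs Citadel: Beacon wins 36–19.
  Beacon vs Ember: Beacon wins 34–21.
  Juno vs Citadel: Citadel wins 32–23.
  Juno vs Ember: Juno wins 34–21.
  Citadel vs Ember: Citadel wins 34–21.
Copeland scores (wins − losses):
  Apollo: 0 − 4 = -4
  Beacon: 4 − 0 = 4
  Juno: 2 − 2 = 0
  Citadel: 3 − 1 = 2
  Ember: 1 − 3 = -2
Beacon has the best Copeland score.

Beacon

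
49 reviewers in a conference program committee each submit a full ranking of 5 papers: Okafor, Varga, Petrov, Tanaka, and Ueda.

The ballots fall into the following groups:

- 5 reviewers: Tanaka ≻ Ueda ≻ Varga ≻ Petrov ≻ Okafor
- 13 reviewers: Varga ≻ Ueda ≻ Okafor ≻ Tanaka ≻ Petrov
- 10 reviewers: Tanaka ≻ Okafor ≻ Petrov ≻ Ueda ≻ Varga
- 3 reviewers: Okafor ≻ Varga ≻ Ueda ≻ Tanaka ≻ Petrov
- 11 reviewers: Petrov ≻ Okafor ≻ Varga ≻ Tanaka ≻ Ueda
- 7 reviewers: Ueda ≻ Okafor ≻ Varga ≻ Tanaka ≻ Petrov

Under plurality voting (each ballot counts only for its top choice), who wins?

Tanaka

First-place vote totals:
  Okafor: 3
  Varga: 13
  Petrov: 11
  Tanaka: 15
  Ueda: 7
Tanaka has the most first-place votes.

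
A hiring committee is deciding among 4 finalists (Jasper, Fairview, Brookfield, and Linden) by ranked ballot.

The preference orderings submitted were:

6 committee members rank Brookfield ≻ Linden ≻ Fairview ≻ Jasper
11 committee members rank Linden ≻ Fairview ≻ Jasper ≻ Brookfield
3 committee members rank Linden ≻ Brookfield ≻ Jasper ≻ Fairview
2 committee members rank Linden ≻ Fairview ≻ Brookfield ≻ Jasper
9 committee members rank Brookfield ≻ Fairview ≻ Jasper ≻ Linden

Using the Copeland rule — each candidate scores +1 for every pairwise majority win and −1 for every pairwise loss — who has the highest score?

Linden

Pairwise results:
  Jasper vs Fairview: Fairview wins 28–3.
  Jasper vs Brookfield: Brookfield wins 20–11.
  Jasper vs Linden: Linden wins 22–9.
  Fairview vs Brookfield: Brookfield wins 18–13.
  Fairview vs Linden: Linden wins 22–9.
  Brookfield vs Linden: Linden wins 16–15.
Copeland scores (wins − losses):
  Jasper: 0 − 3 = -3
  Fairview: 1 − 2 = -1
  Brookfield: 2 − 1 = 1
  Linden: 3 − 0 = 3
Linden has the best Copeland score.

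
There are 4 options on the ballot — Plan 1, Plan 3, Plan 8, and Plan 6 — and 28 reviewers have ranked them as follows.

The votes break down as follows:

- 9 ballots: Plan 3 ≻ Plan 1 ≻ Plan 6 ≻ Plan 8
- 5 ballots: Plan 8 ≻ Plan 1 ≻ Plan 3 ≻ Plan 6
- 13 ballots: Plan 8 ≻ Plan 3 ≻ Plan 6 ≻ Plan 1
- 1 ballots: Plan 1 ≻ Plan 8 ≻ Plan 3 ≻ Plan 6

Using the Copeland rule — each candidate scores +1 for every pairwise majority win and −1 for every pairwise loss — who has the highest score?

Plan 8

Pairwise results:
  Plan 1 vs Plan 3: Plan 3 wins 22–6.
  Plan 1 vs Plan 8: Plan 8 wins 18–10.
  Plan 1 vs Plan 6: Plan 1 wins 15–13.
  Plan 3 vs Plan 8: Plan 8 wins 19–9.
  Plan 3 vs Plan 6: Plan 3 wins 28–0.
  Plan 8 vs Plan 6: Plan 8 wins 19–9.
Copeland scores (wins − losses):
  Plan 1: 1 − 2 = -1
  Plan 3: 2 − 1 = 1
  Plan 8: 3 − 0 = 3
  Plan 6: 0 − 3 = -3
Plan 8 has the best Copeland score.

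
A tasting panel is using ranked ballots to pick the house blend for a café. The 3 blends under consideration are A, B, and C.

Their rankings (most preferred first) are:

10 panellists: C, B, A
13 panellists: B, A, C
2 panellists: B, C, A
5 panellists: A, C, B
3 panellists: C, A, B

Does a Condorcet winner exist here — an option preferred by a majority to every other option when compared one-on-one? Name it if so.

Head-to-head results (33 voters total):
A vs B: B wins 25–8.
A vs C: A wins 18–15.
B vs C: C wins 18–15.
No candidate beats all others: A beats C beats B beats A, a majority cycle.

No Condorcet winner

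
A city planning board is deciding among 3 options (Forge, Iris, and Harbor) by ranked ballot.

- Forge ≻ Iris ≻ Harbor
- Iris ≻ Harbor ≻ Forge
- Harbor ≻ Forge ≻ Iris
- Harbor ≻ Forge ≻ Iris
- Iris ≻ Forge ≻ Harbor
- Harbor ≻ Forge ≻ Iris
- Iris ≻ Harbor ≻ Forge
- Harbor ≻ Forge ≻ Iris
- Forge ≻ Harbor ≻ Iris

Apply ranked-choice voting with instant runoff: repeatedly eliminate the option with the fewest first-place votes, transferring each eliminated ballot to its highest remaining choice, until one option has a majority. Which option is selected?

Round 1: Harbor 4, Iris 3, Forge 2. Forge has the fewest and is eliminated.
Round 2: Harbor 5, Iris 4. Harbor has a majority.

Harbor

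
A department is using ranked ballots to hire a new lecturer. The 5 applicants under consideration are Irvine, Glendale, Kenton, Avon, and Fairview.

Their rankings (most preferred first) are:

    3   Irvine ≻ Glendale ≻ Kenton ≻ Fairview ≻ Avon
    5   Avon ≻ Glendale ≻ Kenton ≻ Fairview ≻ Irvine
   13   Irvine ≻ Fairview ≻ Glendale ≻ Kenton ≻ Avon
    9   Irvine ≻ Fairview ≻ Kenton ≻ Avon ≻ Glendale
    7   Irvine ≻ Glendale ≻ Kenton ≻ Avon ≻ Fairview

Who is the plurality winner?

First-place vote totals:
  Irvine: 32
  Glendale: 0
  Kenton: 0
  Avon: 5
  Fairview: 0
Irvine has the most first-place votes.

Irvine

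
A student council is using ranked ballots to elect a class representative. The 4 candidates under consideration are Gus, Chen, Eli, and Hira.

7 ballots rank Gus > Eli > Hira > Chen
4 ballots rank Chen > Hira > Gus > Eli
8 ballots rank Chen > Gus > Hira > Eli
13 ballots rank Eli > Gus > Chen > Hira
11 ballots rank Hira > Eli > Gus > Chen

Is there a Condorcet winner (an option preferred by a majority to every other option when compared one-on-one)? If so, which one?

Head-to-head results (43 voters total):
Gus vs Chen: Gus wins 31–12.
Gus vs Eli: Eli wins 24–19.
Gus vs Hira: Gus wins 28–15.
Chen vs Eli: Eli wins 31–12.
Chen vs Hira: Chen wins 25–18.
Eli vs Hira: Hira wins 23–20.
No candidate beats all others: Gus beats Hira beats Eli beats Gus, a majority cycle.

There is no Condorcet winner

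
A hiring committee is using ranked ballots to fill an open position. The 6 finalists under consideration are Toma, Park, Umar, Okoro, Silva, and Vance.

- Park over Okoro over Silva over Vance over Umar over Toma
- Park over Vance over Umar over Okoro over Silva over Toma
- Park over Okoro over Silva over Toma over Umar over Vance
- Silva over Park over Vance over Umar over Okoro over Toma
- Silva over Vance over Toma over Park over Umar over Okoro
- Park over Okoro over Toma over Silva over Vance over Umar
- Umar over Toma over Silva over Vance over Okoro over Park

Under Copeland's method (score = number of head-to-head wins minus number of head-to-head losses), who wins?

Pairwise results:
  Toma vs Park: Park wins 5–2.
  Toma vs Umar: Umar wins 4–3.
  Toma vs Okoro: Okoro wins 5–2.
  Toma vs Silva: Silva wins 5–2.
  Toma vs Vance: Vance wins 4–3.
  Park vs Umar: Park wins 6–1.
  Park vs Okoro: Park wins 6–1.
  Park vs Silva: Park wins 4–3.
  Park vs Vance: Park wins 5–2.
  Umar vs Okoro: Umar wins 4–3.
  Umar vs Silva: Silva wins 5–2.
  Umar vs Vance: Vance wins 5–2.
  Okoro vs Silva: Okoro wins 4–3.
  Okoro vs Vance: Vance wins 4–3.
  Silva vs Vance: Silva wins 6–1.
Copeland scores (wins − losses):
  Toma: 0 − 5 = -5
  Park: 5 − 0 = 5
  Umar: 2 − 3 = -1
  Okoro: 2 − 3 = -1
  Silva: 3 − 2 = 1
  Vance: 3 − 2 = 1
Park has the best Copeland score.

Park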